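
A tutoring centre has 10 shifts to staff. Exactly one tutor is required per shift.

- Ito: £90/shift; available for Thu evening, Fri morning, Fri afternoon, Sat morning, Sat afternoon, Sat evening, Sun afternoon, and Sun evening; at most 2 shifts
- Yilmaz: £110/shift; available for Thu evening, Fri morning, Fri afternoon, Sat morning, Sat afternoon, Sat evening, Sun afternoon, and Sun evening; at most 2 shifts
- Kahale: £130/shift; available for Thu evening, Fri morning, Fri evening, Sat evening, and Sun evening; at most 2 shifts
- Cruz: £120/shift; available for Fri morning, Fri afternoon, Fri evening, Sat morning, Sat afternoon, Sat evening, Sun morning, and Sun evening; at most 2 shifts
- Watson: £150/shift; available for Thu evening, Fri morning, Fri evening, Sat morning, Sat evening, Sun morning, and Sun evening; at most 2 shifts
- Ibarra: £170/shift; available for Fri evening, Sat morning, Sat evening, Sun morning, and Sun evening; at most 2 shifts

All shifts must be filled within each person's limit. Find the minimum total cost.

£1200

Picking the cheapest available tutor for each shift independently would cost £960, but that ignores the shift limits.
An optimal schedule: Thu evening→Yilmaz, Fri morning→Kahale, Fri afternoon→Ito, Fri evening→Kahale, Sat morning→Cruz, Sat afternoon→Yilmaz, Sat evening→Watson, Sun morning→Cruz, Sun afternoon→Ito, Sun evening→Watson.
Total: 110 + 130 + 90 + 130 + 120 + 110 + 150 + 120 + 90 + 150 = £1200.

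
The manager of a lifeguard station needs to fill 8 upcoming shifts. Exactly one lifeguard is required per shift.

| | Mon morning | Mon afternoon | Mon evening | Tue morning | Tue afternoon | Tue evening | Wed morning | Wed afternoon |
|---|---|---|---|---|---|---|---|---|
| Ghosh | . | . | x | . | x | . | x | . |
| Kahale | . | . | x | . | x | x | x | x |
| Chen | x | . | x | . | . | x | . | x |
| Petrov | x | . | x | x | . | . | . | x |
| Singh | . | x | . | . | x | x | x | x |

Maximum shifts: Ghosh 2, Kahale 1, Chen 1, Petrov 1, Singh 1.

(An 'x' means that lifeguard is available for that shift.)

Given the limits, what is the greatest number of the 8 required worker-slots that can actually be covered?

Total capacity across all lifeguards is 2+1+1+1+1 = 6, and 8 slots are needed, so at most 6 can be filled.
An assignment achieving 6: Mon morning→Chen, Mon afternoon→Singh, Tue morning→Petrov, Tue afternoon→Ghosh, Tue evening→Kahale, Wed morning→Ghosh.
Loads: Ghosh 2/2, Kahale 1/1, Chen 1/1, Petrov 1/1, Singh 1/1.

6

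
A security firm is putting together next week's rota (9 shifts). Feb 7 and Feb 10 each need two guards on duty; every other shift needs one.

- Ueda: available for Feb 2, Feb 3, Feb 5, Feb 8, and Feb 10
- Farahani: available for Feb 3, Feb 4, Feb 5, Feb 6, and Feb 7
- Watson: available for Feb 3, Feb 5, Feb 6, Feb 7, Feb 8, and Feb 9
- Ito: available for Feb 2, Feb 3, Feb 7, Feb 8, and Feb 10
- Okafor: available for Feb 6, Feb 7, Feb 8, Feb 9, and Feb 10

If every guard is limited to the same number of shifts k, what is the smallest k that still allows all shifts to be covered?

With 5 guards and 11 worker-slots to fill, someone must work at least ⌈11/5⌉ = 3 shifts, so k ≥ 3.
k = 3 works: Feb 2→Ueda, Feb 3→Farahani, Feb 4→Farahani, Feb 5→Ueda, Feb 6→Farahani, Feb 7→Watson+Ito, Feb 8→Watson, Feb 9→Watson, Feb 10→Ueda+Ito.
Loads: Ueda 3, Farahani 3, Watson 3, Ito 2, Okafor 0 — all ≤ 3.

3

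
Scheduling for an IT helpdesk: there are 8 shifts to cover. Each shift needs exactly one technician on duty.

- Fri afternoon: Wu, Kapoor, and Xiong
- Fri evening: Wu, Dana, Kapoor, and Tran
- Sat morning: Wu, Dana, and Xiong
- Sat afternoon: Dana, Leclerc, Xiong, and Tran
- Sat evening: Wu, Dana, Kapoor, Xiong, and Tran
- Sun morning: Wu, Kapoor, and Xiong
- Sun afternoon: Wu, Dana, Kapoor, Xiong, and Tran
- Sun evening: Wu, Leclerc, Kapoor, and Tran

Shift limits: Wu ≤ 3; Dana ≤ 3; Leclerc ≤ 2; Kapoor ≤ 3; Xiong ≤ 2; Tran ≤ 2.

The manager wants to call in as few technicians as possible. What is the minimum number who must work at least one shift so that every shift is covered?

3

8 slots to fill and no one can take more than 3, so at least ⌈8/3⌉ = 3 technicians are needed.
Wu, Dana, and Leclerc alone can cover everything: Fri afternoon→Wu, Fri evening→Wu, Sat morning→Dana, Sat afternoon→Leclerc, Sat evening→Dana, Sun morning→Wu, Sun afternoon→Dana, Sun evening→Leclerc.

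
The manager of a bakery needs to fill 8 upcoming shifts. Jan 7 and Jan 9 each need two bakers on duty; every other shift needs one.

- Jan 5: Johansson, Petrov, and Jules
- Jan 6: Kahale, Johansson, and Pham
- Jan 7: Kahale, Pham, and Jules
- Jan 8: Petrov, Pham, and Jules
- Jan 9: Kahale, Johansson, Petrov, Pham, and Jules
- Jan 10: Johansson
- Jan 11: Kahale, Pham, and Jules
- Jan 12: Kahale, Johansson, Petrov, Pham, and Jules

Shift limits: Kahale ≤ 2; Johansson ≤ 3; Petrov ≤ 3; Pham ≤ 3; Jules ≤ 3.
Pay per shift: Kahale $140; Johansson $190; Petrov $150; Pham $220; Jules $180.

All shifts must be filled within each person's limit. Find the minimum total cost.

Jan 10 can only be covered by Johansson, so that assignment is forced.
Picking the cheapest available baker for each shift independently would cost $1520, but that ignores the shift limits.
An optimal schedule: Jan 5→Petrov, Jan 6→Kahale, Jan 7→Kahale+Jules, Jan 8→Petrov, Jan 9→Jules+Johansson, Jan 10→Johansson, Jan 11→Jules, Jan 12→Petrov.
Total: 150 + 140 + 140 + 180 + 150 + 180 + 190 + 190 + 180 + 150 = $1650.

$1650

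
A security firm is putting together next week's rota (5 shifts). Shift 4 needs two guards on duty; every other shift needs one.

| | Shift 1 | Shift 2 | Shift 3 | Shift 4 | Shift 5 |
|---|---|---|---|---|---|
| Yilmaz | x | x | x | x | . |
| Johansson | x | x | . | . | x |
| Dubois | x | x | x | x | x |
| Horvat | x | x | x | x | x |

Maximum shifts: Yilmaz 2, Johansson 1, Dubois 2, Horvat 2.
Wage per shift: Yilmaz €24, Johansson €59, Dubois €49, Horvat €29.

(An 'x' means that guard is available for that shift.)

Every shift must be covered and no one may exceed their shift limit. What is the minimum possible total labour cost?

Picking the cheapest available guard for each shift independently would cost €154, but that ignores the shift limits.
An optimal schedule: Shift 1→Dubois, Shift 2→Dubois, Shift 3→Yilmaz, Shift 4→Yilmaz+Horvat, Shift 5→Horvat.
Total: 49 + 49 + 24 + 24 + 29 + 29 = €204.

€204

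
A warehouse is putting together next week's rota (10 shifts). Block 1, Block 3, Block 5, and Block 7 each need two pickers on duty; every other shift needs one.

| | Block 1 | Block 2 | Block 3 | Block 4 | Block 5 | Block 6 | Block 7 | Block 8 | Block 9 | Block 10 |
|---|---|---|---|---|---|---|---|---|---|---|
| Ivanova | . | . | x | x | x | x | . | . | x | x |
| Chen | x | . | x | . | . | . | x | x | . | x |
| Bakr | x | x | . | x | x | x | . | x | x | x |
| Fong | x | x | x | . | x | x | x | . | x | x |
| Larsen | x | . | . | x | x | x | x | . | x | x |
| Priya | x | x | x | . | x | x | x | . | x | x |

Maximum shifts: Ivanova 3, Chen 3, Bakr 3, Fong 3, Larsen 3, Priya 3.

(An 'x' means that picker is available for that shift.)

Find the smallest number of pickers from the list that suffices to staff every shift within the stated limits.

14 slots to fill and no one can take more than 3, so at least ⌈14/3⌉ = 5 pickers are needed.
Ivanova, Chen, Bakr, Fong, and Larsen alone can cover everything: Block 1→Fong+Larsen, Block 2→Bakr, Block 3→Ivanova+Chen, Block 4→Ivanova, Block 5→Fong+Larsen, Block 6→Ivanova, Block 7→Chen+Fong, Block 8→Chen, Block 9→Bakr, Block 10→Bakr.

5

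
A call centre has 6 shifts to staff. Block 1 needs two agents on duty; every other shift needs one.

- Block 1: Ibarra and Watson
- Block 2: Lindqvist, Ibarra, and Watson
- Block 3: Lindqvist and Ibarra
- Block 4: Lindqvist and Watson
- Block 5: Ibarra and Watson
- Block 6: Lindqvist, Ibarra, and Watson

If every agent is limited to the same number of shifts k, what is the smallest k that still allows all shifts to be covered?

With 3 agents and 7 worker-slots to fill, someone must work at least ⌈7/3⌉ = 3 shifts, so k ≥ 3.
k = 3 works: Block 1→Ibarra+Watson, Block 2→Lindqvist, Block 3→Lindqvist, Block 4→Lindqvist, Block 5→Ibarra, Block 6→Ibarra.
Loads: Lindqvist 3, Ibarra 3, Watson 1 — all ≤ 3.

3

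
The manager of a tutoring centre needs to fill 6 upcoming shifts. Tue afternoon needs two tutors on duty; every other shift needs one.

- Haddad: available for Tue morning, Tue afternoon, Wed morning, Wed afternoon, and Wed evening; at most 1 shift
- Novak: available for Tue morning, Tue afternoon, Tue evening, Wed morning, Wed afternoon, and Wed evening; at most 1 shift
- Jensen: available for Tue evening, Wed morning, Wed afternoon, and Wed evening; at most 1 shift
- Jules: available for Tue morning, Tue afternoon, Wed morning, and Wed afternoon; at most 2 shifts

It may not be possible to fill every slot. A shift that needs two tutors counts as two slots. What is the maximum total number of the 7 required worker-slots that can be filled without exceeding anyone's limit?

Total capacity across all tutors is 1+1+1+2 = 5, and 7 slots are needed, so at most 5 can be filled.
An assignment achieving 5: Tue morning→Haddad, Tue afternoon→Jules, Tue evening→Novak, Wed morning→Jules, Wed evening→Jensen.
Loads: Haddad 1/1, Novak 1/1, Jensen 1/1, Jules 2/2.

5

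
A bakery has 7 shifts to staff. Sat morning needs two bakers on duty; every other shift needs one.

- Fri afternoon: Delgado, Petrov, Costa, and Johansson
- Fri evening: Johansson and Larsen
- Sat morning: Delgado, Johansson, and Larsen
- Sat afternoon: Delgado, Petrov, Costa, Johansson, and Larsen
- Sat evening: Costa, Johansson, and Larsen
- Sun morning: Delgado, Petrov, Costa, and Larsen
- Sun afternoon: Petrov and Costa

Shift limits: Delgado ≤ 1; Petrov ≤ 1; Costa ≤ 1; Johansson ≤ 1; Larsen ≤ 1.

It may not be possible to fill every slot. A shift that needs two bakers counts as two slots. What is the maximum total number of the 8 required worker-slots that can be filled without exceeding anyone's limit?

5

Total capacity across all bakers is 1+1+1+1+1 = 5, and 8 slots are needed, so at most 5 can be filled.
An assignment achieving 5: Fri evening→Johansson, Sat morning→Delgado+Larsen, Sat evening→Costa, Sun afternoon→Petrov.
Loads: Delgado 1/1, Petrov 1/1, Costa 1/1, Johansson 1/1, Larsen 1/1.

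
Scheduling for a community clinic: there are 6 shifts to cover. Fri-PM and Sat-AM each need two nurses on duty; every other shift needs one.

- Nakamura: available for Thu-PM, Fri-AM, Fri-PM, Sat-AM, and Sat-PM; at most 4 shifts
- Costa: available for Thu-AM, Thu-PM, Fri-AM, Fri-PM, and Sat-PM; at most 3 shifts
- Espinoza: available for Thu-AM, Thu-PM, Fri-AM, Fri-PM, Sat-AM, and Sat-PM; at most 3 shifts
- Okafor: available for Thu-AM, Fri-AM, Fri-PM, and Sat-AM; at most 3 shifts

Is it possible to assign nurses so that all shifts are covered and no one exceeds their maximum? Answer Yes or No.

One valid schedule: Thu-AM→Costa, Thu-PM→Nakamura, Fri-AM→Nakamura, Fri-PM→Costa+Espinoza, Sat-AM→Nakamura+Espinoza, Sat-PM→Nakamura.
Loads: Nakamura 4/4, Costa 2/3, Espinoza 2/3, Okafor 0/3 — all within limits.

Yes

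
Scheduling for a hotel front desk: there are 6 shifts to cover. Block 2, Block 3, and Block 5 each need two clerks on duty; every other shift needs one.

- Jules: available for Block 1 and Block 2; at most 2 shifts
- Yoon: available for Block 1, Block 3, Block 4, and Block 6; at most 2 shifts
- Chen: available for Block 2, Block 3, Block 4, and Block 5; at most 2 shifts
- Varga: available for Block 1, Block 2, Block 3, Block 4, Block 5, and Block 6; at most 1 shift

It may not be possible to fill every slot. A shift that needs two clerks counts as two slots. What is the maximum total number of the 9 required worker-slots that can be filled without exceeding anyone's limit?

Total capacity across all clerks is 2+2+2+1 = 7, and 9 slots are needed, so at most 7 can be filled.
An assignment achieving 7: Block 1→Jules, Block 2→Jules+Chen, Block 3→Yoon, Block 5→Chen+Varga, Block 6→Yoon.
Loads: Jules 2/2, Yoon 2/2, Chen 2/2, Varga 1/1.

7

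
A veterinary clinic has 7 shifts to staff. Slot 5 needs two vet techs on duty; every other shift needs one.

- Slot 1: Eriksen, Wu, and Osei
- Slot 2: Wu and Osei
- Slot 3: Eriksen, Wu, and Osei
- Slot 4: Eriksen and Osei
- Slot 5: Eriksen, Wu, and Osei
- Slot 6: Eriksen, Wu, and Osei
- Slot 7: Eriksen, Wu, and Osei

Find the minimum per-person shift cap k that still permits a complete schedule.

With 3 vet techs and 8 worker-slots to fill, someone must work at least ⌈8/3⌉ = 3 shifts, so k ≥ 3.
k = 3 works: Slot 1→Eriksen, Slot 2→Wu, Slot 3→Eriksen, Slot 4→Eriksen, Slot 5→Wu+Osei, Slot 6→Wu, Slot 7→Osei.
Loads: Eriksen 3, Wu 3, Osei 2 — all ≤ 3.

3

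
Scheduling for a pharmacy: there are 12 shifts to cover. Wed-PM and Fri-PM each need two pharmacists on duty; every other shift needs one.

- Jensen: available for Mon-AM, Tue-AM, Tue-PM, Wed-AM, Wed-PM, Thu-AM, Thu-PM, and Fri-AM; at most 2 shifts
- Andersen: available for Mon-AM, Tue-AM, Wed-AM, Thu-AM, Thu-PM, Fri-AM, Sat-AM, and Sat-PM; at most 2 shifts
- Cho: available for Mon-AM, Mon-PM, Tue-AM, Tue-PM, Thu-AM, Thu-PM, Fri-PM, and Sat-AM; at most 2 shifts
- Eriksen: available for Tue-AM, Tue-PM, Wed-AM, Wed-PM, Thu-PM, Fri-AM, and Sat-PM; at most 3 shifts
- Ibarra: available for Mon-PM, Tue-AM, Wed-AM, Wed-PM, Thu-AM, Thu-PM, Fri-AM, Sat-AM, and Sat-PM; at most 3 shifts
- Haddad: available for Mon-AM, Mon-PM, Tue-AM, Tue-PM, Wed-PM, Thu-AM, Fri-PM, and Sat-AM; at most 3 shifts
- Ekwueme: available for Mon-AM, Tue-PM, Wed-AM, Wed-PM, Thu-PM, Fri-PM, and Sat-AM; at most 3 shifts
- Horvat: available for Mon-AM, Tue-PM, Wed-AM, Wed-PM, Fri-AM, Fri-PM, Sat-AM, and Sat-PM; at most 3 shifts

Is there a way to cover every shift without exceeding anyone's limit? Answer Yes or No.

One valid schedule: Mon-AM→Andersen, Mon-PM→Cho, Tue-AM→Cho, Tue-PM→Eriksen, Wed-AM→Eriksen, Wed-PM→Ibarra+Haddad, Thu-AM→Jensen, Thu-PM→Eriksen, Fri-AM→Jensen, Fri-PM→Haddad+Ekwueme, Sat-AM→Ibarra, Sat-PM→Andersen.
Loads: Jensen 2/2, Andersen 2/2, Cho 2/2, Eriksen 3/3, Ibarra 2/3, Haddad 2/3, Ekwueme 1/3, Horvat 0/3 — all within limits.

Yes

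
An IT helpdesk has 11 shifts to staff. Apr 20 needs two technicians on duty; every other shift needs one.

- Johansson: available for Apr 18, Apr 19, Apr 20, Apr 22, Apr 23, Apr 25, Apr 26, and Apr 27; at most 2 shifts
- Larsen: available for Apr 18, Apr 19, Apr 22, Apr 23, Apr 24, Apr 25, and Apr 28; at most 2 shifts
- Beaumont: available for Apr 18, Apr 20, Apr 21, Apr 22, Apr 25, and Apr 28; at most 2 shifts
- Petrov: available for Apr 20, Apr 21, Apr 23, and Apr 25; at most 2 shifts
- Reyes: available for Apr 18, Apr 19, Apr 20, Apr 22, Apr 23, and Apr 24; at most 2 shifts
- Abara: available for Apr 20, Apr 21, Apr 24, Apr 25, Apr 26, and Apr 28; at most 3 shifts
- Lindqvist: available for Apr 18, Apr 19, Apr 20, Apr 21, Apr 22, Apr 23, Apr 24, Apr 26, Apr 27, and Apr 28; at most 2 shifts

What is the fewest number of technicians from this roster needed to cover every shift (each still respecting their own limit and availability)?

12 slots to fill and no one can take more than 3, so at least ⌈12/3⌉ = 4 technicians are needed.
Any 5 technicians together have capacity at most 3+2+2+2+2 = 11 < 12 slots, so 5 can never suffice.
Johansson, Larsen, Beaumont, Petrov, Reyes, and Abara alone can cover everything: Apr 18→Reyes, Apr 19→Larsen, Apr 20→Petrov+Abara, Apr 21→Beaumont, Apr 22→Reyes, Apr 23→Petrov, Apr 24→Larsen, Apr 25→Abara, Apr 26→Johansson, Apr 27→Johansson, Apr 28→Beaumont.

6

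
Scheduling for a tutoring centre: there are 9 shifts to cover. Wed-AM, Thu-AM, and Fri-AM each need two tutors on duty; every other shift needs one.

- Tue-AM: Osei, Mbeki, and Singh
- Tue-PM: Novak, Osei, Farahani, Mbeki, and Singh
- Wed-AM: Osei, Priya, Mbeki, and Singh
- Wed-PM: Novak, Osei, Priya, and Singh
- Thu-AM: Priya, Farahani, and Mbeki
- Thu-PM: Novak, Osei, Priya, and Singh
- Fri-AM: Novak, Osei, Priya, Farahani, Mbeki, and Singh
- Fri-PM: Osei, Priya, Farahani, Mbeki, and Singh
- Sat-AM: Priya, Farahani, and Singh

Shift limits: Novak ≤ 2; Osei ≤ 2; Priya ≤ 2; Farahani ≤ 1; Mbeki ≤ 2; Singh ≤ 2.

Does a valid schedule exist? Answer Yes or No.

Total capacity is 2+2+2+1+2+2 = 11 but 12 worker-slots are needed — infeasible.

No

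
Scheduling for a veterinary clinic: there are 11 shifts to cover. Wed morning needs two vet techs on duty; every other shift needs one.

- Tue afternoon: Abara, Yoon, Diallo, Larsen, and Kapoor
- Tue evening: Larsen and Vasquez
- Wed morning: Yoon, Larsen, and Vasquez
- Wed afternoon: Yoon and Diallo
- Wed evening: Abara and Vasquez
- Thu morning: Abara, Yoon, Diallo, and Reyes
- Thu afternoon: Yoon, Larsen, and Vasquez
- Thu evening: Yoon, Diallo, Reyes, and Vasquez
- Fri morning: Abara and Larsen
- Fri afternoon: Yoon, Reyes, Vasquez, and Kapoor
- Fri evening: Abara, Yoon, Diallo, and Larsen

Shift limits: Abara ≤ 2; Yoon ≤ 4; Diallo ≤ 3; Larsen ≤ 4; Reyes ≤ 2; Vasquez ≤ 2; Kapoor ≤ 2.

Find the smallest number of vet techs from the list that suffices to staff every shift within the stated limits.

4

12 slots to fill and no one can take more than 4, so at least ⌈12/4⌉ = 3 vet techs are needed.
Any 3 vet techs together have capacity at most 4+4+3 = 11 < 12 slots, so 3 can never suffice.
Abara, Yoon, Diallo, and Larsen alone can cover everything: Tue afternoon→Diallo, Tue evening→Larsen, Wed morning→Yoon+Larsen, Wed afternoon→Yoon, Wed evening→Abara, Thu morning→Diallo, Thu afternoon→Yoon, Thu evening→Diallo, Fri morning→Abara, Fri afternoon→Yoon, Fri evening→Larsen.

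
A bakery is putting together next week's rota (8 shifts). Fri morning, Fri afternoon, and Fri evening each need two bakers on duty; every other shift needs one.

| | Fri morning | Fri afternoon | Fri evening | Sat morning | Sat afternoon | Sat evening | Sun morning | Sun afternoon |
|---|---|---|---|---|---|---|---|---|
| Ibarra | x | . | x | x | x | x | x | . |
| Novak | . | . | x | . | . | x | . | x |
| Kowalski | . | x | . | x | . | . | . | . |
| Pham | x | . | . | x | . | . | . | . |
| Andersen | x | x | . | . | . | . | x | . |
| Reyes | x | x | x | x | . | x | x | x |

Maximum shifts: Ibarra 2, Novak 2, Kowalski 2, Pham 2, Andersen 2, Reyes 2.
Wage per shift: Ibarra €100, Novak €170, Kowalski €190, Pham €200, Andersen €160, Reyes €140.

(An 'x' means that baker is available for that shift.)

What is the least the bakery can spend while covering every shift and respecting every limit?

€1720

Sat afternoon can only be covered by Ibarra, so that assignment is forced.
Picking the cheapest available baker for each shift independently would cost €1320, but that ignores the shift limits.
An optimal schedule: Fri morning→Pham+Reyes, Fri afternoon→Kowalski+Andersen, Fri evening→Ibarra+Novak, Sat morning→Kowalski, Sat afternoon→Ibarra, Sat evening→Reyes, Sun morning→Andersen, Sun afternoon→Novak.
Total: 200 + 140 + 190 + 160 + 100 + 170 + 190 + 100 + 140 + 160 + 170 = €1720.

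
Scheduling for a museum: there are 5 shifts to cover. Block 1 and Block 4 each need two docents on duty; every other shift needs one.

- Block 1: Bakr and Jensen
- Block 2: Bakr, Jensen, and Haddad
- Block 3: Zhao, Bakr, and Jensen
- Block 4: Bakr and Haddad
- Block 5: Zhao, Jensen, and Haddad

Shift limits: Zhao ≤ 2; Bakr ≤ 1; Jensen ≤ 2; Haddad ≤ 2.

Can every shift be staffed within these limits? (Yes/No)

Total capacity is 7 and 7 slots are needed, so capacity alone doesn't rule it out.
Shifts {Block 1, Block 4} need 4 worker-slots in total, but the docents available for any of those shifts (Bakr, Jensen, and Haddad) can supply at most 3 among them. So no valid schedule exists.

No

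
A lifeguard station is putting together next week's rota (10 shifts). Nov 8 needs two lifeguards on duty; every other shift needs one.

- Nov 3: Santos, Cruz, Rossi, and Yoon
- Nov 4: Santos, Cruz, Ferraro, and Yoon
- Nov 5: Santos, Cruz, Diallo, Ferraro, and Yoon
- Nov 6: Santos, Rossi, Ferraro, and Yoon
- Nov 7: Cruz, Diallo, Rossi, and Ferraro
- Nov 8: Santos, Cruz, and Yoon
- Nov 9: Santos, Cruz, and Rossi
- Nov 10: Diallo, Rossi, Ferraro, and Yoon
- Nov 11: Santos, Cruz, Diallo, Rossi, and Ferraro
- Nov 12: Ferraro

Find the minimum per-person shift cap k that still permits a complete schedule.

With 6 lifeguards and 11 worker-slots to fill, someone must work at least ⌈11/6⌉ = 2 shifts, so k ≥ 2.
k = 2 works: Nov 3→Cruz, Nov 4→Ferraro, Nov 5→Yoon, Nov 6→Rossi, Nov 7→Diallo, Nov 8→Santos+Cruz, Nov 9→Santos, Nov 10→Diallo, Nov 11→Rossi, Nov 12→Ferraro.
Loads: Santos 2, Cruz 2, Diallo 2, Rossi 2, Ferraro 2, Yoon 1 — all ≤ 2.

2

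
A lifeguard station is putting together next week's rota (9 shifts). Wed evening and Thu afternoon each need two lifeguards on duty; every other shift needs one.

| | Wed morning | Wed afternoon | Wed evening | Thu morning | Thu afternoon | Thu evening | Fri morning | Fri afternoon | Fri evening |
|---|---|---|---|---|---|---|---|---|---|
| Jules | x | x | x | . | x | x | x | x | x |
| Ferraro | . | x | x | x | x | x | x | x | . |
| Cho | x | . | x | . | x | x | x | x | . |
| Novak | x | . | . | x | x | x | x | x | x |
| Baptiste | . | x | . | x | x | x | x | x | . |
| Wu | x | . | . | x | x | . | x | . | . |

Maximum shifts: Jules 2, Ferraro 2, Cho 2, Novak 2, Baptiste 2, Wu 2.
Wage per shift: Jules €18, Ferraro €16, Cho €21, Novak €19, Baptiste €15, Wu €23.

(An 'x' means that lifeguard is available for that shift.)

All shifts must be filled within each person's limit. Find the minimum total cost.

Picking the cheapest available lifeguard for each shift independently would cost €176, but that ignores the shift limits.
An optimal schedule: Wed morning→Cho, Wed afternoon→Jules, Wed evening→Ferraro+Cho, Thu morning→Ferraro, Thu afternoon→Baptiste+Wu, Thu evening→Novak, Fri morning→Baptiste, Fri afternoon→Novak, Fri evening→Jules.
Total: 21 + 18 + 16 + 21 + 16 + 15 + 23 + 19 + 15 + 19 + 18 = €201.

€201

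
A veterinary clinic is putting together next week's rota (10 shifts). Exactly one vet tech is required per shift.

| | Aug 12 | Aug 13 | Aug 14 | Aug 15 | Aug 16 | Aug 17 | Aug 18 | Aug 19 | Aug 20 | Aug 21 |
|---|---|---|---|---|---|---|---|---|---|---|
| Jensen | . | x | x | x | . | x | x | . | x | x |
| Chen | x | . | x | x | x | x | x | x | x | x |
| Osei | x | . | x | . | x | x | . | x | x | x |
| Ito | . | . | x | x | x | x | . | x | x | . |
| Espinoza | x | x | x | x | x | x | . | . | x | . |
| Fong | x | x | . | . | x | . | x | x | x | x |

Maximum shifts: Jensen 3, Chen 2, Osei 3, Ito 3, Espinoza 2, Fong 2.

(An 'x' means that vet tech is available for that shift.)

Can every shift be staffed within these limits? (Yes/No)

One valid schedule: Aug 12→Chen, Aug 13→Jensen, Aug 14→Osei, Aug 15→Jensen, Aug 16→Osei, Aug 17→Ito, Aug 18→Jensen, Aug 19→Chen, Aug 20→Ito, Aug 21→Osei.
Loads: Jensen 3/3, Chen 2/2, Osei 3/3, Ito 2/3, Espinoza 0/2, Fong 0/2 — all within limits.

Yes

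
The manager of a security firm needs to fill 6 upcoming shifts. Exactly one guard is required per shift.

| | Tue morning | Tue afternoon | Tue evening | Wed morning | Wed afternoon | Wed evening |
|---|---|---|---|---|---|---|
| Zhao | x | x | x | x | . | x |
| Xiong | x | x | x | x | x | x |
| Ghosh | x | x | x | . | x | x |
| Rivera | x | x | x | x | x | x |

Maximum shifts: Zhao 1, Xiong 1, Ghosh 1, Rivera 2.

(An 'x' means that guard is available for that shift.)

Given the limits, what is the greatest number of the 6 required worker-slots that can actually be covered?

Total capacity across all guards is 1+1+1+2 = 5, and 6 slots are needed, so at most 5 can be filled.
An assignment achieving 5: Tue morning→Ghosh, Tue afternoon→Rivera, Tue evening→Rivera, Wed morning→Zhao, Wed afternoon→Xiong.
Loads: Zhao 1/1, Xiong 1/1, Ghosh 1/1, Rivera 2/2.

5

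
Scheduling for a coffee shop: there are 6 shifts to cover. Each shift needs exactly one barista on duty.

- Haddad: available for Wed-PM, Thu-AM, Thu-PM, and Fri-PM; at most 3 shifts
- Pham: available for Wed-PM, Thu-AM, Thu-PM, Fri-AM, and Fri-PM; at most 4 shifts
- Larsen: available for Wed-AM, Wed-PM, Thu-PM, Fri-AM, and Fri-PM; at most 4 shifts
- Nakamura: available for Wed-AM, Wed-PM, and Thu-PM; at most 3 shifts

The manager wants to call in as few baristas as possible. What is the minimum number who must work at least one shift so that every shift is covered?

2

6 slots to fill and no one can take more than 4, so at least ⌈6/4⌉ = 2 baristas are needed.
Haddad and Larsen alone can cover everything: Wed-AM→Larsen, Wed-PM→Haddad, Thu-AM→Haddad, Thu-PM→Haddad, Fri-AM→Larsen, Fri-PM→Larsen.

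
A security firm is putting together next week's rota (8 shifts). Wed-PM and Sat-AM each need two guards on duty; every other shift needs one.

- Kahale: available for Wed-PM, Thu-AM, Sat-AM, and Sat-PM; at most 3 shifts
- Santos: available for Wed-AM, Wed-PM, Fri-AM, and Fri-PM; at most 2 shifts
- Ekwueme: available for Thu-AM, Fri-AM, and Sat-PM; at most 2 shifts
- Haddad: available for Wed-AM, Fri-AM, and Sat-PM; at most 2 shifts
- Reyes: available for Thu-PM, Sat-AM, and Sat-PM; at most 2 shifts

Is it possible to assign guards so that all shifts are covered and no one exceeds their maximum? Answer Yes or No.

Wed-PM can only be covered by Kahale and Santos, so that assignment is forced.
Thu-PM can only be covered by Reyes, so that assignment is forced.
Fri-PM can only be covered by Santos, so that assignment is forced.
One valid schedule: Wed-AM→Haddad, Wed-PM→Kahale+Santos, Thu-AM→Kahale, Thu-PM→Reyes, Fri-AM→Ekwueme, Fri-PM→Santos, Sat-AM→Kahale+Reyes, Sat-PM→Ekwueme.
Loads: Kahale 3/3, Santos 2/2, Ekwueme 2/2, Haddad 1/2, Reyes 2/2 — all within limits.

Yes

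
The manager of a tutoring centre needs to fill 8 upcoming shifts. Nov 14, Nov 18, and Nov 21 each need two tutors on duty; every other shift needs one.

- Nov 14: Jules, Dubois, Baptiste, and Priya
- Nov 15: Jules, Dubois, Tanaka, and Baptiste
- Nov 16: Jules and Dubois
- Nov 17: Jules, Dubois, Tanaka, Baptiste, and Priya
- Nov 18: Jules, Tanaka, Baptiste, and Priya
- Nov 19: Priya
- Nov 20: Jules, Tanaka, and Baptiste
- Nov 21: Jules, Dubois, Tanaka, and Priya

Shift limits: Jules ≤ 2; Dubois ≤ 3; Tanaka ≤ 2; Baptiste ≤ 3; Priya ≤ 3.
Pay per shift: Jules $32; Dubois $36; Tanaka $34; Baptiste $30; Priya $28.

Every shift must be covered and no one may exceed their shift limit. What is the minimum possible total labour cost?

Nov 19 can only be covered by Priya, so that assignment is forced.
Picking the cheapest available tutor for each shift independently would cost $324, but that ignores the shift limits.
An optimal schedule: Nov 14→Priya+Baptiste, Nov 15→Baptiste, Nov 16→Jules, Nov 17→Priya, Nov 18→Jules+Tanaka, Nov 19→Priya, Nov 20→Baptiste, Nov 21→Tanaka+Dubois.
Total: 28 + 30 + 30 + 32 + 28 + 32 + 34 + 28 + 30 + 34 + 36 = $342.

$342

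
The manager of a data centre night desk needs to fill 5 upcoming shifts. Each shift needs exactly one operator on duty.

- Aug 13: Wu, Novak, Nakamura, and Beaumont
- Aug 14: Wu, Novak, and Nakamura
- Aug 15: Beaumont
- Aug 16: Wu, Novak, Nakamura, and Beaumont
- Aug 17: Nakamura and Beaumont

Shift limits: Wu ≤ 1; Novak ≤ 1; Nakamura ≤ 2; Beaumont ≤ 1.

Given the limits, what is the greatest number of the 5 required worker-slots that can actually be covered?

Total capacity across all operators is 1+1+2+1 = 5, and 5 slots are needed, so at most 5 can be filled.
An assignment achieving 5: Aug 13→Novak, Aug 14→Wu, Aug 15→Beaumont, Aug 16→Nakamura, Aug 17→Nakamura.
Loads: Wu 1/1, Novak 1/1, Nakamura 2/2, Beaumont 1/1.

5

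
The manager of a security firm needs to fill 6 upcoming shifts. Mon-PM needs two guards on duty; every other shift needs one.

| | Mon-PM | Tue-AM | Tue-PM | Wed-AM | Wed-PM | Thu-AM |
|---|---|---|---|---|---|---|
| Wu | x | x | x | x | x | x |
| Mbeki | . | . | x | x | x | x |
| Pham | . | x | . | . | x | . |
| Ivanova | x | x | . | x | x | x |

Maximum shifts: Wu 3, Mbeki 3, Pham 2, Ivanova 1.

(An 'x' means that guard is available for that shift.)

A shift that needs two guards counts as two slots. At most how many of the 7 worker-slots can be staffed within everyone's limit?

Total capacity across all guards is 3+3+2+1 = 9, and 7 slots are needed, so at most 7 can be filled.
An assignment achieving 7: Mon-PM→Wu+Ivanova, Tue-AM→Wu, Tue-PM→Wu, Wed-AM→Mbeki, Wed-PM→Mbeki, Thu-AM→Mbeki.
Loads: Wu 3/3, Mbeki 3/3, Pham 0/2, Ivanova 1/1.

7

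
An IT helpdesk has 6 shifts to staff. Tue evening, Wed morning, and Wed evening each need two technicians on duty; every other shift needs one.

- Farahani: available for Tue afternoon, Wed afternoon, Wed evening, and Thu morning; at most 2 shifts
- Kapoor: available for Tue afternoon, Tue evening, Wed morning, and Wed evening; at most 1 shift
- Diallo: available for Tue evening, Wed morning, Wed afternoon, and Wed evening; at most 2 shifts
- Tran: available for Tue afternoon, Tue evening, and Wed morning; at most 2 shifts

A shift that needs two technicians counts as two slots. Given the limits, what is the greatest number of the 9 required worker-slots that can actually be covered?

7

Total capacity across all technicians is 2+1+2+2 = 7, and 9 slots are needed, so at most 7 can be filled.
An assignment achieving 7: Tue afternoon→Kapoor, Tue evening→Diallo+Tran, Wed morning→Diallo+Tran, Wed afternoon→Farahani, Thu morning→Farahani.
Loads: Farahani 2/2, Kapoor 1/1, Diallo 2/2, Tran 2/2.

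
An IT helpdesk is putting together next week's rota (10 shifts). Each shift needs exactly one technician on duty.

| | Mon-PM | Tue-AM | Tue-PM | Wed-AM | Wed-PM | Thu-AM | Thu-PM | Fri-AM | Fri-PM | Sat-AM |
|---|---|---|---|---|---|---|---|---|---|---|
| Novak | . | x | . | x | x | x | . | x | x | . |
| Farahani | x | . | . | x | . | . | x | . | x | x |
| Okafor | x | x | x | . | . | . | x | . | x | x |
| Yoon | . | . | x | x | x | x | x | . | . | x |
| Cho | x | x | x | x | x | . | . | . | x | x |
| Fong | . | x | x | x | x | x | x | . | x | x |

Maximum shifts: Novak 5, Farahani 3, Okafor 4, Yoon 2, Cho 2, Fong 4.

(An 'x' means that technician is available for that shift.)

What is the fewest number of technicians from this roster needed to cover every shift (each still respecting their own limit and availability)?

10 slots to fill and no one can take more than 5, so at least ⌈10/5⌉ = 2 technicians are needed.
Any 2 technicians together have capacity at most 5+4 = 9 < 10 slots, so 2 can never suffice.
Novak, Farahani, and Okafor alone can cover everything: Mon-PM→Farahani, Tue-AM→Novak, Tue-PM→Okafor, Wed-AM→Novak, Wed-PM→Novak, Thu-AM→Novak, Thu-PM→Farahani, Fri-AM→Novak, Fri-PM→Okafor, Sat-AM→Farahani.

3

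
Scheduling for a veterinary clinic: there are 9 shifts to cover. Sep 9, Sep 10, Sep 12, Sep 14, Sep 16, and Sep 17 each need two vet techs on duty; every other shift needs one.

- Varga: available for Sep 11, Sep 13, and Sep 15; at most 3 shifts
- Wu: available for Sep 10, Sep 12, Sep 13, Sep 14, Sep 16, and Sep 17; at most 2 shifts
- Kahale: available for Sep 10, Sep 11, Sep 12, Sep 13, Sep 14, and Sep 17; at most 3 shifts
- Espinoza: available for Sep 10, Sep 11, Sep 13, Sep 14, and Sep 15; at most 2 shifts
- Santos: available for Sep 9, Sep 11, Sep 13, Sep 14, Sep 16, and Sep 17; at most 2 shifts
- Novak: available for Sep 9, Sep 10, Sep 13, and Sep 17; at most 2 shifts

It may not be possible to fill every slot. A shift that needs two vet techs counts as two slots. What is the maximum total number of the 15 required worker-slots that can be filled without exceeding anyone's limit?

14

Total capacity across all vet techs is 3+2+3+2+2+2 = 14, and 15 slots are needed, so at most 14 can be filled.
An assignment achieving 14: Sep 9→Santos+Novak, Sep 10→Kahale+Espinoza, Sep 11→Varga, Sep 12→Wu+Kahale, Sep 13→Varga, Sep 14→Kahale+Espinoza, Sep 15→Varga, Sep 16→Wu+Santos, Sep 17→Novak.
Loads: Varga 3/3, Wu 2/2, Kahale 3/3, Espinoza 2/2, Santos 2/2, Novak 2/2.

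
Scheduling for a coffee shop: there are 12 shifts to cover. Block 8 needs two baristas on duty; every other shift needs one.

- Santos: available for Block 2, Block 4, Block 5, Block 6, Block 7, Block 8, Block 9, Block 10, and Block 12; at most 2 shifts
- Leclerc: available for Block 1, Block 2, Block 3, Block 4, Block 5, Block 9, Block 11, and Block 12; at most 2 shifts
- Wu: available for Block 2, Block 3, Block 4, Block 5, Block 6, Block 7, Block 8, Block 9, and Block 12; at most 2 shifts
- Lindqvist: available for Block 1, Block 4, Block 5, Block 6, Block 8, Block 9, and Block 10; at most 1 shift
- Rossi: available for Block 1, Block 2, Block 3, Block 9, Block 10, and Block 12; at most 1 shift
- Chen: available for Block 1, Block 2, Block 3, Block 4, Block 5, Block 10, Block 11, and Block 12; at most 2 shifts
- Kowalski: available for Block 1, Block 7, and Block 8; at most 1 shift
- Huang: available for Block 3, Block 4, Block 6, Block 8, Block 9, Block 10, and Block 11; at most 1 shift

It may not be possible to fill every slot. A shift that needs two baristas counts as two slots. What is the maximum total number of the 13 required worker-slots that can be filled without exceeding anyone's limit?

12

Total capacity across all baristas is 2+2+2+1+1+2+1+1 = 12, and 13 slots are needed, so at most 12 can be filled.
An assignment achieving 12: Block 1→Leclerc, Block 2→Wu, Block 3→Wu, Block 4→Chen, Block 5→Lindqvist, Block 6→Santos, Block 7→Santos, Block 8→Kowalski+Huang, Block 10→Rossi, Block 11→Leclerc, Block 12→Chen.
Loads: Santos 2/2, Leclerc 2/2, Wu 2/2, Lindqvist 1/1, Rossi 1/1, Chen 2/2, Kowalski 1/1, Huang 1/1.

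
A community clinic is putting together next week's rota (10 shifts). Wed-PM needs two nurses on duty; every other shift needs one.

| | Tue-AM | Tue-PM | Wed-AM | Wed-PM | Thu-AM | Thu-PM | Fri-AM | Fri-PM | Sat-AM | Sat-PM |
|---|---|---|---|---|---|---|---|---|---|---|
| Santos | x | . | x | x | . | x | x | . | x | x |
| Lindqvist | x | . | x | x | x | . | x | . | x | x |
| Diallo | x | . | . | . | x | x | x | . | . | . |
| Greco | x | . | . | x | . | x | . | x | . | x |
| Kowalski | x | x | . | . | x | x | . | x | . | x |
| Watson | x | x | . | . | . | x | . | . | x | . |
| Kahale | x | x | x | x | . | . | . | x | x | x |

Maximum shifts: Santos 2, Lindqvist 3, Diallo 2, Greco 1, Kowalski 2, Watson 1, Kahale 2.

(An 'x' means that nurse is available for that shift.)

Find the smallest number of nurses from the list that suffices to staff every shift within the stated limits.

11 slots to fill and no one can take more than 3, so at least ⌈11/3⌉ = 4 nurses are needed.
Any 4 nurses together have capacity at most 3+2+2+2 = 9 < 11 slots, so 4 can never suffice.
Santos, Lindqvist, Diallo, Kowalski, and Kahale alone can cover everything: Tue-AM→Diallo, Tue-PM→Kowalski, Wed-AM→Santos, Wed-PM→Santos+Lindqvist, Thu-AM→Lindqvist, Thu-PM→Diallo, Fri-AM→Lindqvist, Fri-PM→Kowalski, Sat-AM→Kahale, Sat-PM→Kahale.

5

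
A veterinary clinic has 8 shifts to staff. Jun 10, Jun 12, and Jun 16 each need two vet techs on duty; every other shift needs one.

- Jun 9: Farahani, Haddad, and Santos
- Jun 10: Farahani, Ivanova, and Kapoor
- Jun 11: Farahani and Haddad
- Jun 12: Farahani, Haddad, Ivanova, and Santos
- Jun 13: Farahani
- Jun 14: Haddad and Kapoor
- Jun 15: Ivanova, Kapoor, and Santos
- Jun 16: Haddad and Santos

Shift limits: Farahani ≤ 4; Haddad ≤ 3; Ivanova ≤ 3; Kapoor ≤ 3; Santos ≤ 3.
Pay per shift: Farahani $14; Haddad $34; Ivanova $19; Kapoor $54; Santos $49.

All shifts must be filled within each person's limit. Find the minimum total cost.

Jun 13 can only be covered by Farahani, so that assignment is forced.
Jun 16 can only be covered by Haddad and Santos, so that assignment is forced.
Picking the cheapest available vet tech for each shift independently would cost $244, but that ignores the shift limits.
An optimal schedule: Jun 9→Farahani, Jun 10→Farahani+Ivanova, Jun 11→Farahani, Jun 12→Haddad+Ivanova, Jun 13→Farahani, Jun 14→Haddad, Jun 15→Ivanova, Jun 16→Haddad+Santos.
Total: 14 + 14 + 19 + 14 + 34 + 19 + 14 + 34 + 19 + 34 + 49 = $264.

$264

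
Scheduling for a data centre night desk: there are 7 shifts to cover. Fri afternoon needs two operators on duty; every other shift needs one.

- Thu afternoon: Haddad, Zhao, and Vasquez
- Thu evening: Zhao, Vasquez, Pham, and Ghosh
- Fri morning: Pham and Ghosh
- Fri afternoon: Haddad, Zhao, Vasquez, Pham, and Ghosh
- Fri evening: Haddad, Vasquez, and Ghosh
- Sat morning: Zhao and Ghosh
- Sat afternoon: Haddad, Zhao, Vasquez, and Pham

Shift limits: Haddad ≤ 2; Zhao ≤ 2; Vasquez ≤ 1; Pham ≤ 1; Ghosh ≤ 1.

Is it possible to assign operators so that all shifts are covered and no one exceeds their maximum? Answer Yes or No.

Total capacity is 2+2+1+1+1 = 7 but 8 worker-slots are needed — infeasible.

No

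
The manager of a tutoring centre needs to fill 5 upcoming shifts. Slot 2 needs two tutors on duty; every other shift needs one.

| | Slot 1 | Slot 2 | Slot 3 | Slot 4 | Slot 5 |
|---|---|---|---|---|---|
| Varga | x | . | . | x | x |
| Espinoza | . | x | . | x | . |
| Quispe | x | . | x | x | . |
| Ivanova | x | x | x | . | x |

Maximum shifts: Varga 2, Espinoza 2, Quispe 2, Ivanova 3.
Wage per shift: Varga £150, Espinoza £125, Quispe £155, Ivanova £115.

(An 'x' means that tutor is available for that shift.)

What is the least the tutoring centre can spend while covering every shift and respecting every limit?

Slot 2 can only be covered by Espinoza and Ivanova, so that assignment is forced.
Picking the cheapest available tutor for each shift independently would cost £710, but that ignores the shift limits.
An optimal schedule: Slot 1→Varga, Slot 2→Ivanova+Espinoza, Slot 3→Ivanova, Slot 4→Espinoza, Slot 5→Ivanova.
Total: 150 + 115 + 125 + 115 + 125 + 115 = £745.

£745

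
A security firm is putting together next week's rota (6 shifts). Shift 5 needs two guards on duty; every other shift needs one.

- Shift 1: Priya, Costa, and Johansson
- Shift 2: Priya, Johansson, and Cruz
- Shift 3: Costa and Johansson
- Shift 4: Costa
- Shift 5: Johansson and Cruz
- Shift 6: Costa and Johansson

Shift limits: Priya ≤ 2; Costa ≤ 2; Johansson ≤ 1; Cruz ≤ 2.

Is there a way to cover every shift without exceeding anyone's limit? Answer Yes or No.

Total capacity is 7 and 7 slots are needed, so capacity alone doesn't rule it out.
Shifts {Shift 3, Shift 4, Shift 5, Shift 6} need 5 worker-slots in total, but the guards available for any of those shifts (Costa, Johansson, and Cruz) can supply at most 4 among them. So no valid schedule exists.

No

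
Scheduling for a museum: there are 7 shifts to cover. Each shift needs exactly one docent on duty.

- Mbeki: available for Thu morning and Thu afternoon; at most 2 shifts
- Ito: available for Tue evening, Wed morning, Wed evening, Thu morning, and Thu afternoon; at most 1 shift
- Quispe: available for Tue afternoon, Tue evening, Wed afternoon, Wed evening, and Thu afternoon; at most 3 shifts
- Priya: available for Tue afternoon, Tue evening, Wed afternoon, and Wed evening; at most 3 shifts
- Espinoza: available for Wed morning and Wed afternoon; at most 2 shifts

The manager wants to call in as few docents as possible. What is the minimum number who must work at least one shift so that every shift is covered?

7 slots to fill and no one can take more than 3, so at least ⌈7/3⌉ = 3 docents are needed.
Mbeki, Quispe, and Espinoza alone can cover everything: Tue afternoon→Quispe, Tue evening→Quispe, Wed morning→Espinoza, Wed afternoon→Espinoza, Wed evening→Quispe, Thu morning→Mbeki, Thu afternoon→Mbeki.

3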